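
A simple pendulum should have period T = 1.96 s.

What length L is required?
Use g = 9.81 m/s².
T = 2π√(L/g) → L = g(T/2π)² = 9.81×(1.96/2π)² = 0.9546 m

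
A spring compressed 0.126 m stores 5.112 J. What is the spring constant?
PE = ½kx² → k = 2PE/x² = 2×5.112/0.126² = 644.0 N/m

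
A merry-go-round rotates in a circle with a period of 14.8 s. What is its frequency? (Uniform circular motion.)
f = 1/T = 1/14.8 = 0.0676 Hz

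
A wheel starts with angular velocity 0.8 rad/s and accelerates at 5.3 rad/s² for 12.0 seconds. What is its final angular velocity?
ω = ω₀ + αt = 0.8 + 5.3 × 12.0 = 64.4 rad/s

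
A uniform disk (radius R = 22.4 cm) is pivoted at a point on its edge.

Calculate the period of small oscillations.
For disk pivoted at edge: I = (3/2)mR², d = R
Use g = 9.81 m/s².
I/m = (3/2)R² = 0.07526 m²; d = R = 0.224 m
T = 2π√((3/2)R²/(gR)) = 2π√(3R/(2g)) = 1.163 s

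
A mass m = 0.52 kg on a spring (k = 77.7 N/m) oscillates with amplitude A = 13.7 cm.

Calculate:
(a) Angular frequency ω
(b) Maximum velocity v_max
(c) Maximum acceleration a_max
ω = √(k/m) = √(77.7/0.52) = 12.22 rad/s
v_max = ωA = 12.22×0.137 = 1.675 m/s
a_max = ω²A = 12.22²×0.137 = 20.47 m/s²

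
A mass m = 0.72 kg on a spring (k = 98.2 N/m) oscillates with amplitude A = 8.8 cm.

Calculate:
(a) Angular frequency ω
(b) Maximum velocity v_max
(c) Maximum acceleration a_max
ω = √(k/m) = √(98.2/0.72) = 11.68 rad/s
v_max = ωA = 11.68×0.088 = 1.028 m/s
a_max = ω²A = 11.68²×0.088 = 12 m/s²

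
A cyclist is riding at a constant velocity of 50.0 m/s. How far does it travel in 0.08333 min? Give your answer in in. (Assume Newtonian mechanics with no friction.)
d = vt (with unit conversion) = 9842.0 in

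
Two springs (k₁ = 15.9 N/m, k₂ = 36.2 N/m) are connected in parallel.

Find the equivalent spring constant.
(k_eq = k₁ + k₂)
k_eq = k₁ + k₂ = 15.9 + 36.2 = 52.1 N/m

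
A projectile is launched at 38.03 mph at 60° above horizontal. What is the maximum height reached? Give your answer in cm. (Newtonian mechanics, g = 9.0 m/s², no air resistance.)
H = v₀²sin²(θ)/(2g) (with unit conversion) = 1204.0 cm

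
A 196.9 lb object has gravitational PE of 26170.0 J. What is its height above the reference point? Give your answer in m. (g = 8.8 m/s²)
PE = mgh → h = PE/(mg) = 2.617e+04 J / (89.31 kg × 8.8 m/s²) = 33.3 m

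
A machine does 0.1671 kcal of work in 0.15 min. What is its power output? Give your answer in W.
P = W/t = 699.1 J / 9 s = 77.68 W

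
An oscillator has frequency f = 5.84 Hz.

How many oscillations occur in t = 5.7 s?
n = f×t = 5.84×5.7 = 33.29 oscillations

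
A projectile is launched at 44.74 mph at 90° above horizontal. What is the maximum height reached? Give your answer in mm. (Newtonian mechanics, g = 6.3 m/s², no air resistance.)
H = v₀²sin²(θ)/(2g) (with unit conversion) = 31750.0 mm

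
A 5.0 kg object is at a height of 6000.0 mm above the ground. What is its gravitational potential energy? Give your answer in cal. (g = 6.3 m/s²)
PE = mgh = 5 kg × 6.3 m/s² × 6 m = 189 J = 45.17 cal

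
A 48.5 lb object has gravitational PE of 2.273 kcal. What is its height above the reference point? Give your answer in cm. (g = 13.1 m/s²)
PE = mgh → h = PE/(mg) = 9510 J / (22 kg × 13.1 m/s²) = 33 m = 3300.0 cm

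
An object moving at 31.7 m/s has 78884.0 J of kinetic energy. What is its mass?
KE = ½mv² → m = 2KE/v² = 2×78884.0/31.7² = 157.0 kg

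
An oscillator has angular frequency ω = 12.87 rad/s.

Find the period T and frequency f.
T = 2π/ω = 2π/12.87 = 0.4882 s; f = ω/2π = 2.048 Hz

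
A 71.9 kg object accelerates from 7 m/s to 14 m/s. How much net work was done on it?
W_net = ΔKE = ½m(v₂² − v₁²) = ½×71.9×(14² − 7²) = 5284.65 J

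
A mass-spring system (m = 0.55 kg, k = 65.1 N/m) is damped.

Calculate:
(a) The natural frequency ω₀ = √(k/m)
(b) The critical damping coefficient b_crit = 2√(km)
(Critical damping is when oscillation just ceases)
ω₀ = √(k/m) = √(65.1/0.55) = 10.88 rad/s
b_crit = 2√(km) = 2√(65.1×0.55) = 11.97 kg/s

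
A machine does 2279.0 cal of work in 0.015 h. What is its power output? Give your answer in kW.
P = W/t = 9535 J / 54 s = 176.6 W = 0.1766 kW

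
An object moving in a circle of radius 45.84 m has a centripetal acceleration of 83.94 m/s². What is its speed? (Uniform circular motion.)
v = √(a_c × r) = √(83.94 × 45.84) = 62.03 m/s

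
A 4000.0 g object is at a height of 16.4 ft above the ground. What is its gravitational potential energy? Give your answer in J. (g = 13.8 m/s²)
PE = mgh = 4 kg × 13.8 m/s² × 4.999 m = 275.9 J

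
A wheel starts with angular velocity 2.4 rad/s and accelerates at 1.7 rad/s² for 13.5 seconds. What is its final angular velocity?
ω = ω₀ + αt = 2.4 + 1.7 × 13.5 = 25.35 rad/s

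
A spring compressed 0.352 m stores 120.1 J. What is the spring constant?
PE = ½kx² → k = 2PE/x² = 2×120.1/0.352² = 1939.0 N/m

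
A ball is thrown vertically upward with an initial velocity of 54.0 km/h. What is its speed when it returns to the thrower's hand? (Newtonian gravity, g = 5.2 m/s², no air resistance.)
By conservation of energy, the ball returns at the same speed = 54.0 km/h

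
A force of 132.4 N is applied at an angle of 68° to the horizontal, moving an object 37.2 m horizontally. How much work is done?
W = Fd cosθ = 132.4×37.2×cos(68°) = 1845.0 J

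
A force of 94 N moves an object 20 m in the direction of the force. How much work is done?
W = Fd = 94×20 = 1880.0 J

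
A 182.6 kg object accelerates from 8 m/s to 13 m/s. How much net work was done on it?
W_net = ΔKE = ½m(v₂² − v₁²) = ½×182.6×(13² − 8²) = 9586.5 J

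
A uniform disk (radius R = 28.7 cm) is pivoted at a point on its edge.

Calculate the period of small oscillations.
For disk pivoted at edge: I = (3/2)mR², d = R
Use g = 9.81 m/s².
I/m = (3/2)R² = 0.1236 m²; d = R = 0.287 m
T = 2π√((3/2)R²/(gR)) = 2π√(3R/(2g)) = 1.316 s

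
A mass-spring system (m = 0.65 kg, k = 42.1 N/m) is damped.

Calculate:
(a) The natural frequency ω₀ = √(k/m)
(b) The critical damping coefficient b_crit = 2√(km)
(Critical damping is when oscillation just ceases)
ω₀ = √(k/m) = √(42.1/0.65) = 8.048 rad/s
b_crit = 2√(km) = 2√(42.1×0.65) = 10.46 kg/s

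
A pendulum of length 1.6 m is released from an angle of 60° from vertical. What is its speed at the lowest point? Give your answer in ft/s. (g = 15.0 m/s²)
h = L(1 − cosθ) = 1.6×(1 − cos60°) = 0.8 m
v = √(2gh) = √(2×15.0×0.8) = 4.899 m/s = 16.07 ft/s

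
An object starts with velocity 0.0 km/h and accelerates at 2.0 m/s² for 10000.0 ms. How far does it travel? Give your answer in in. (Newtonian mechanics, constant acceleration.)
d = v₀t + ½at² (with unit conversion) = 3937.0 in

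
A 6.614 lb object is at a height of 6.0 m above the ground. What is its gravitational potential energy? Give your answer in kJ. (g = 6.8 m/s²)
PE = mgh = 3 kg × 6.8 m/s² × 6 m = 122.4 J = 0.1224 kJ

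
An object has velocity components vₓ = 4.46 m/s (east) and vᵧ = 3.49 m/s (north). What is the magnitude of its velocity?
|v| = √(vₓ² + vᵧ²) = √(4.46² + 3.49²) = √(32.0717) = 5.66 m/s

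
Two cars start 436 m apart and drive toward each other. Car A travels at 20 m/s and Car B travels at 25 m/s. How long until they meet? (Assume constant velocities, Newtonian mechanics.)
Combined speed: v_combined = 20 + 25 = 45 m/s
Time to meet: t = d/45 = 436/45 = 9.69 s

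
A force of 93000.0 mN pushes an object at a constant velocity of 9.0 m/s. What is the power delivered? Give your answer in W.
P = Fv = 93 N × 9 m/s = 837 W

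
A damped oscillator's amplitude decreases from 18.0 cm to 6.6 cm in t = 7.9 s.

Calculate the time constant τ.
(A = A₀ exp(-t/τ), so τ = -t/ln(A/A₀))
A/A₀ = 6.6/18.0 = 0.3667; ln(A/A₀) = -1.003
τ = −t/ln(A/A₀) = −7.9/-1.003 = 7.874 s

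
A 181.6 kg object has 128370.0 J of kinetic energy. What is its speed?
KE = ½mv² → v = √(2KE/m) = √(2×128370.0/181.6) = 37.6 m/s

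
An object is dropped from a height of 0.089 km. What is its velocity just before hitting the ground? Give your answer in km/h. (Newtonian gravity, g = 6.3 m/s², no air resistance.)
v = √(2gh) (with unit conversion) = 120.6 km/h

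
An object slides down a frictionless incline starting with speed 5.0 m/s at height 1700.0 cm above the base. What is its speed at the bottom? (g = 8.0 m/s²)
½mv₀² + mgh = ½mv² → v = √(v₀² + 2gh) = √(5² + 2×8.0×17) = 17.23 m/s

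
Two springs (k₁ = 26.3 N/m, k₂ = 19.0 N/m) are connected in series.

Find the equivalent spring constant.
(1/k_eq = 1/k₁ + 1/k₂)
1/k_eq = 1/26.3 + 1/19.0 = 0.090654; k_eq = 11.03 N/m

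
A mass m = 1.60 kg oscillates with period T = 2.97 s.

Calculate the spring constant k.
T = 2π√(m/k) → k = m(2π/T)² = 1.6×(2π/2.97)² = 7.161 N/m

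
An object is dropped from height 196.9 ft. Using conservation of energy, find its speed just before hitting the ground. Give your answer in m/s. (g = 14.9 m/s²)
mgh = ½mv² → v = √(2gh) = √(2×14.9×60.02) = 42.29 m/s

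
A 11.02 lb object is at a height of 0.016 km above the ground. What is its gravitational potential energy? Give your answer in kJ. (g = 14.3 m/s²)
PE = mgh = 4.999 kg × 14.3 m/s² × 16 m = 1144 J = 1.144 kJ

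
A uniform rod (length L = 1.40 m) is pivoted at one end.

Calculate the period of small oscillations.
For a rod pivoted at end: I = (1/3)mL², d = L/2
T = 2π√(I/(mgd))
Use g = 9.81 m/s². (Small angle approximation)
I/m = (1/3)L² = 0.6533 m²; d = L/2 = 0.7 m
T = 2π√(I/(mgd)) = 2π√(0.6533/(9.81×0.7)) = 1.938 s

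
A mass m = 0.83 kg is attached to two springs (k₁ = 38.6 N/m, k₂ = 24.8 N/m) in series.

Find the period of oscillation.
k_eq = k₁k₂/(k₁+k₂) = 15.1 N/m
T = 2π√(m/k_eq) = 2π√(0.83/15.1) = 1.473 s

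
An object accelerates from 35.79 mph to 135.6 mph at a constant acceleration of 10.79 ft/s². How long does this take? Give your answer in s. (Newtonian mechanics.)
t = (v - v₀)/a (with unit conversion) = 13.57 s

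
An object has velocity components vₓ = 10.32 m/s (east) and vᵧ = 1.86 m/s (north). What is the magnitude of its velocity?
|v| = √(vₓ² + vᵧ²) = √(10.32² + 1.86²) = √(109.962) = 10.49 m/s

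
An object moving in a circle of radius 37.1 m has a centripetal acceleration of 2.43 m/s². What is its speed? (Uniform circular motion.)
v = √(a_c × r) = √(2.43 × 37.1) = 9.49 m/s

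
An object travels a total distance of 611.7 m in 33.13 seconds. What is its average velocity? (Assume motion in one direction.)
v_avg = Δd / Δt = 611.7 / 33.13 = 18.46 m/s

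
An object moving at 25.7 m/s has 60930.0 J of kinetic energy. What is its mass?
KE = ½mv² → m = 2KE/v² = 2×60930.0/25.7² = 184.5 kg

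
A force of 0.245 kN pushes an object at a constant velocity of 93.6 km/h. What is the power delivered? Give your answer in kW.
P = Fv = 245 N × 26 m/s = 6370 W = 6.37 kW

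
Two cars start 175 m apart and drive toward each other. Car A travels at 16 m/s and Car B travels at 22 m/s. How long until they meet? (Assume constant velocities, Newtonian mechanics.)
Combined speed: v_combined = 16 + 22 = 38 m/s
Time to meet: t = d/38 = 175/38 = 4.61 s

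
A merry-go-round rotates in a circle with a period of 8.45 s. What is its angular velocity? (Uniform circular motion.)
ω = 2π/T = 2π/8.45 = 0.7436 rad/s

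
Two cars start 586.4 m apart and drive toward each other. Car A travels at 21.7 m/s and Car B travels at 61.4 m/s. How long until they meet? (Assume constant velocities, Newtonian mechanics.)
Combined speed: v_combined = 21.7 + 61.4 = 83.1 m/s
Time to meet: t = d/83.1 = 586.4/83.1 = 7.06 s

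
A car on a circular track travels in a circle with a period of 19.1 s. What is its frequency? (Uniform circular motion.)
f = 1/T = 1/19.1 = 0.0524 Hz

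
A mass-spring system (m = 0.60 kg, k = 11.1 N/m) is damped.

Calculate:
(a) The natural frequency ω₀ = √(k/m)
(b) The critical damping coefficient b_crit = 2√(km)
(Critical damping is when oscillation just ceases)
ω₀ = √(k/m) = √(11.1/0.6) = 4.301 rad/s
b_crit = 2√(km) = 2√(11.1×0.6) = 5.161 kg/s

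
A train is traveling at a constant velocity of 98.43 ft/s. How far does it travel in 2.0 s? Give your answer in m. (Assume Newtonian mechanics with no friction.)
d = vt (with unit conversion) = 60.0 m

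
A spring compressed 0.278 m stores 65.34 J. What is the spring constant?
PE = ½kx² → k = 2PE/x² = 2×65.34/0.278² = 1691.0 N/m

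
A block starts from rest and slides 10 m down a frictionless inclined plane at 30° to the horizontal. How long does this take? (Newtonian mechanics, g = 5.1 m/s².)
a = g sin(θ) = 5.1 × sin(30°) = 2.55 m/s²
t = √(2d/a) = √(2 × 10 / 2.55) = 2.8 s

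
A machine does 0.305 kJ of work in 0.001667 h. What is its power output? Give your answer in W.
P = W/t = 305 J / 6.001 s = 50.82 W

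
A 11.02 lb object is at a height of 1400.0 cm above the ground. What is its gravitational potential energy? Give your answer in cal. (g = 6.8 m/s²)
PE = mgh = 4.999 kg × 6.8 m/s² × 14 m = 475.9 J = 113.7 cal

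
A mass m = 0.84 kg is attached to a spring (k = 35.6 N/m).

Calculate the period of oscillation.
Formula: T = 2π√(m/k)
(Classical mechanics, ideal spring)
T = 2π√(m/k) = 2π√(0.84/35.6) = 0.9651 s; f = 1/T = 1.036 Hz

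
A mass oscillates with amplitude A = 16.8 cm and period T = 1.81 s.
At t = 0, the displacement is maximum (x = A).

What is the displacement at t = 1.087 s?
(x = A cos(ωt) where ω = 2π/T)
ω = 2π/T = 2π/1.81 = 3.471 rad/s
x = A cos(ωt) = 16.8×cos(3.471×1.087) = -13.56 cm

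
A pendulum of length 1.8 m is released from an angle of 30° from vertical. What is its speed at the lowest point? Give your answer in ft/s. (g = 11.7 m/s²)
h = L(1 − cosθ) = 1.8×(1 − cos30°) = 0.2412 m
v = √(2gh) = √(2×11.7×0.2412) = 2.376 m/s = 7.794 ft/s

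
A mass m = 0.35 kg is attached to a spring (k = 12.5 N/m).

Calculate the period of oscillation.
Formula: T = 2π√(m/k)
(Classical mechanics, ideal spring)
T = 2π√(m/k) = 2π√(0.35/12.5) = 1.051 s; f = 1/T = 0.9511 Hz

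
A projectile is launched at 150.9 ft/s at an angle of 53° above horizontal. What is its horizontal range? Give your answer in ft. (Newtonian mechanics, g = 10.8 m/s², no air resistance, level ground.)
R = v₀² sin(2θ) / g (with unit conversion) = 617.7 ft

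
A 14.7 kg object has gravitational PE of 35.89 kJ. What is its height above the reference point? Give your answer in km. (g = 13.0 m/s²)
PE = mgh → h = PE/(mg) = 3.589e+04 J / (14.7 kg × 13.0 m/s²) = 187.8 m = 0.1878 km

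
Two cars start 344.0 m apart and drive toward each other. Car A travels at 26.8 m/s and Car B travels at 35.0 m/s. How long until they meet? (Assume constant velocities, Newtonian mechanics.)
Combined speed: v_combined = 26.8 + 35.0 = 61.8 m/s
Time to meet: t = d/61.8 = 344.0/61.8 = 5.57 s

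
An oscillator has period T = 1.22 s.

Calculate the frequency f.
f = 1/T = 1/1.22 = 0.8197 Hz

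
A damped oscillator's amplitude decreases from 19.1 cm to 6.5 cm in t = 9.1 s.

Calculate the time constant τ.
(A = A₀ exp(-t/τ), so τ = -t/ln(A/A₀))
A/A₀ = 6.5/19.1 = 0.3403; ln(A/A₀) = -1.078
τ = −t/ln(A/A₀) = −9.1/-1.078 = 8.442 s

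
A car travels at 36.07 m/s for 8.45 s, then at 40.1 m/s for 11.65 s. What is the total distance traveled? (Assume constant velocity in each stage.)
d₁ = v₁t₁ = 36.07 × 8.45 = 304.791 m
d₂ = v₂t₂ = 40.1 × 11.65 = 467.165 m
d_total = 304.791 + 467.165 = 771.96 m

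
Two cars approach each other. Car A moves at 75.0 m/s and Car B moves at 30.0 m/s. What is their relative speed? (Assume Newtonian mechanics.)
v_rel = v_A + v_B = 75.0 + 30.0 = 105.0 m/s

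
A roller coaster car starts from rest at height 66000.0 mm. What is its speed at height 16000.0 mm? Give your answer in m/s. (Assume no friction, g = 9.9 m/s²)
mgh₁ = ½mv₂² + mgh₂ → v₂ = √(2g(h₁−h₂)) = √(2×9.9×(66−16)) = 31.46 m/s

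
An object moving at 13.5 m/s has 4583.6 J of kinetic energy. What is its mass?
KE = ½mv² → m = 2KE/v² = 2×4583.6/13.5² = 50.3 kg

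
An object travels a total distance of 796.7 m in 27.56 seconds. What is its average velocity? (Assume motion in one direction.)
v_avg = Δd / Δt = 796.7 / 27.56 = 28.91 m/s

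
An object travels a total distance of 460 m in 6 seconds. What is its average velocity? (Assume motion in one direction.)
v_avg = Δd / Δt = 460 / 6 = 76.67 m/s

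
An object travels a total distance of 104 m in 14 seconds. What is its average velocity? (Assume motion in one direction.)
v_avg = Δd / Δt = 104 / 14 = 7.43 m/s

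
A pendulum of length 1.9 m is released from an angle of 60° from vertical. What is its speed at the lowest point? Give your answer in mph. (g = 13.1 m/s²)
h = L(1 − cosθ) = 1.9×(1 − cos60°) = 0.95 m
v = √(2gh) = √(2×13.1×0.95) = 4.989 m/s = 11.16 mph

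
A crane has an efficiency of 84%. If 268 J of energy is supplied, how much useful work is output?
W_out = η × W_in = 0.84 × 268 = 225.12 J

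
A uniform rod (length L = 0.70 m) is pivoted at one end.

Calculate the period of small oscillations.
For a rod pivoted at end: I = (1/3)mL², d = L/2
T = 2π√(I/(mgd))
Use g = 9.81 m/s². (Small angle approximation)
I/m = (1/3)L² = 0.1633 m²; d = L/2 = 0.35 m
T = 2π√(I/(mgd)) = 2π√(0.1633/(9.81×0.35)) = 1.37 s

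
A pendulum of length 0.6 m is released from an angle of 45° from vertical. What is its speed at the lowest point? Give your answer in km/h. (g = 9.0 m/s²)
h = L(1 − cosθ) = 0.6×(1 − cos45°) = 0.1757 m
v = √(2gh) = √(2×9.0×0.1757) = 1.779 m/s = 6.403 km/h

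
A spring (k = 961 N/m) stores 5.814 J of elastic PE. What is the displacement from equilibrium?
PE = ½kx² → x = √(2PE/k) = √(2×5.814/961) = 0.11 m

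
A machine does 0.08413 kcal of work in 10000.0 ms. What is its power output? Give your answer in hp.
P = W/t = 352 J / 10 s = 35.2 W = 0.0472 hp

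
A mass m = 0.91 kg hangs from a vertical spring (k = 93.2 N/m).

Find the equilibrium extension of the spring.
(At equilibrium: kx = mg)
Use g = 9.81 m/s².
x_eq = mg/k = 0.91×9.81/93.2 = 0.09578 m = 9.578 cm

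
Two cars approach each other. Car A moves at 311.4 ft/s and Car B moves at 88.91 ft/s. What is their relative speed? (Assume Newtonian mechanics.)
v_rel = v_A + v_B = 311.4 + 88.91 = 400.3 ft/s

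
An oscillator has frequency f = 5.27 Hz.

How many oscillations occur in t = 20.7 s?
n = f×t = 5.27×20.7 = 109.1 oscillations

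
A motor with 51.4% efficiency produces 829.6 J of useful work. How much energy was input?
W_in = W_out/η = 829.6/0.514 = 1614.0 J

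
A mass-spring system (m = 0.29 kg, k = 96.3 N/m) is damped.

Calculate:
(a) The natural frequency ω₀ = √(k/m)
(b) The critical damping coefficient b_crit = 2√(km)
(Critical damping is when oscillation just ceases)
ω₀ = √(k/m) = √(96.3/0.29) = 18.22 rad/s
b_crit = 2√(km) = 2√(96.3×0.29) = 10.57 kg/s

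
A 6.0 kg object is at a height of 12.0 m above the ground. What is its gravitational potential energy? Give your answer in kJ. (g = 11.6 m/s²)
PE = mgh = 6 kg × 11.6 m/s² × 12 m = 835.2 J = 0.8352 kJ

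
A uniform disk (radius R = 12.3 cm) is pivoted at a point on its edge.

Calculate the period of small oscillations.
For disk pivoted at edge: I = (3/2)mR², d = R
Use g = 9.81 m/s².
I/m = (3/2)R² = 0.02269 m²; d = R = 0.123 m
T = 2π√((3/2)R²/(gR)) = 2π√(3R/(2g)) = 0.8617 s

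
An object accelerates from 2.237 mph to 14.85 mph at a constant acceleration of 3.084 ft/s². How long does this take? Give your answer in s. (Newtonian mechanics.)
t = (v - v₀)/a (with unit conversion) = 5.998 s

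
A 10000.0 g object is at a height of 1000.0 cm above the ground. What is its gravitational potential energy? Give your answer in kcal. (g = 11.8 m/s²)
PE = mgh = 10 kg × 11.8 m/s² × 10 m = 1180 J = 0.282 kcal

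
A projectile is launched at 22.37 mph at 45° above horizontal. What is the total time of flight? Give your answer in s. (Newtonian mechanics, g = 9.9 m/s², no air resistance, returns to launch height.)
T = 2v₀sin(θ)/g (with unit conversion) = 1.429 s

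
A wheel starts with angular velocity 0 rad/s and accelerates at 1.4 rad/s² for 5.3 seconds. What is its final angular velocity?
ω = ω₀ + αt = 0 + 1.4 × 5.3 = 7.42 rad/s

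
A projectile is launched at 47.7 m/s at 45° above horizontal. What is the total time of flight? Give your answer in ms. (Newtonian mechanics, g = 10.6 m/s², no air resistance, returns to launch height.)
T = 2v₀sin(θ)/g (with unit conversion) = 6364.0 ms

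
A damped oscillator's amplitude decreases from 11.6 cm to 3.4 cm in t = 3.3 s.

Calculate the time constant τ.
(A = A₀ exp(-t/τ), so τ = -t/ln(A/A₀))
A/A₀ = 3.4/11.6 = 0.2931; ln(A/A₀) = -1.227
τ = −t/ln(A/A₀) = −3.3/-1.227 = 2.689 s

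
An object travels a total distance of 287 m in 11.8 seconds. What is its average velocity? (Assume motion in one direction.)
v_avg = Δd / Δt = 287 / 11.8 = 24.32 m/s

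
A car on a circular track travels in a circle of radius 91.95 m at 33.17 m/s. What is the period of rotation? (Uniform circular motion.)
T = 2πr/v = 2π×91.95/33.17 = 17.42 s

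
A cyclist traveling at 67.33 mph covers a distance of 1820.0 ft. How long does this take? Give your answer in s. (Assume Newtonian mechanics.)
t = d/v (with unit conversion) = 18.43 s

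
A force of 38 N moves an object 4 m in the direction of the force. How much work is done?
W = Fd = 38×4 = 152.0 J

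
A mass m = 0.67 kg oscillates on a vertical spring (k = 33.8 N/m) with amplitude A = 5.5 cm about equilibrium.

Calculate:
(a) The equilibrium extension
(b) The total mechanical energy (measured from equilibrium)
x_eq = mg/k = 0.67×9.81/33.8 = 0.1945 m = 19.45 cm
E = ½kA² = ½×33.8×(0.055)² = 0.05112 J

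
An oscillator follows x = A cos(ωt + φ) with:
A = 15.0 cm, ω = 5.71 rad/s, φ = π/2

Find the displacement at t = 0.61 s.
x = A cos(ωt + φ) = 15.0×cos(5.71×0.61 + π/2) = 5.024 cm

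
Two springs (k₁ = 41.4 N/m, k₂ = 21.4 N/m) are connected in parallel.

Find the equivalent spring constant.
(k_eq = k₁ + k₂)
k_eq = k₁ + k₂ = 41.4 + 21.4 = 62.8 N/m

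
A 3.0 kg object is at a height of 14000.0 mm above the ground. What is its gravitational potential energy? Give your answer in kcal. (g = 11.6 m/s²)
PE = mgh = 3 kg × 11.6 m/s² × 14 m = 487.2 J = 0.1164 kcal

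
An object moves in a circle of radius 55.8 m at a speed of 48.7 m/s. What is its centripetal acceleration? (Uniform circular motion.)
a_c = v²/r = 48.7²/55.8 = 2371.69/55.8 = 42.5 m/s²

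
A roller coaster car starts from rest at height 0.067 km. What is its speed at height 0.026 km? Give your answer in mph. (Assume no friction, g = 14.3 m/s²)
mgh₁ = ½mv₂² + mgh₂ → v₂ = √(2g(h₁−h₂)) = √(2×14.3×(67−26)) = 34.24 m/s = 76.6 mph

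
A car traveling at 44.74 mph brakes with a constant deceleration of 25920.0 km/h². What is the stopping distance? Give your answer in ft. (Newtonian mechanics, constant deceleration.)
d = v₀² / (2a) (with unit conversion) = 328.1 ft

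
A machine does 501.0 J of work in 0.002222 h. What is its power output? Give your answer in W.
P = W/t = 501 J / 7.999 s = 62.63 W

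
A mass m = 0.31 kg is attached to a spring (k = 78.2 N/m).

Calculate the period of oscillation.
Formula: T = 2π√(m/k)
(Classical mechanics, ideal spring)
T = 2π√(m/k) = 2π√(0.31/78.2) = 0.3956 s; f = 1/T = 2.528 Hz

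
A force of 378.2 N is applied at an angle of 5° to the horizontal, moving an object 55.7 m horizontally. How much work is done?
W = Fd cosθ = 378.2×55.7×cos(5°) = 20986.0 J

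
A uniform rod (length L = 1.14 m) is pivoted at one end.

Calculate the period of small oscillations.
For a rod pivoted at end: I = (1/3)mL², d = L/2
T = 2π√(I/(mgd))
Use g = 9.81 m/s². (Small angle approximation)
I/m = (1/3)L² = 0.4332 m²; d = L/2 = 0.57 m
T = 2π√(I/(mgd)) = 2π√(0.4332/(9.81×0.57)) = 1.749 s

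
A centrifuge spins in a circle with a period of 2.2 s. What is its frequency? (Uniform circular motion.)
f = 1/T = 1/2.2 = 0.4545 Hz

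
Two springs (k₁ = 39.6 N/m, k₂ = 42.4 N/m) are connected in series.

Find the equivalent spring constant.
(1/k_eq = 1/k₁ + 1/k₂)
1/k_eq = 1/39.6 + 1/42.4 = 0.048837; k_eq = 20.48 N/m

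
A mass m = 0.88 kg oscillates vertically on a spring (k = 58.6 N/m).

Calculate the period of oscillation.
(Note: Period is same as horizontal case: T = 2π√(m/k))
T = 2π√(m/k) = 2π√(0.88/58.6) = 0.77 s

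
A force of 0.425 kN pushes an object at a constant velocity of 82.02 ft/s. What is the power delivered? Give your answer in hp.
P = Fv = 425 N × 25 m/s = 1.062e+04 W = 14.25 hp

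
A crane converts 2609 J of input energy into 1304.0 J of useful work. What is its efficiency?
η = W_out/W_in = 1304.0/2609 = 0.4998 = 49.98%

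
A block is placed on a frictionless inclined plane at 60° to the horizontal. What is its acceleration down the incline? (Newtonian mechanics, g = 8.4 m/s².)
a = g sin(θ) = 8.4 × sin(60°) = 8.4 × 0.866 = 7.27 m/s²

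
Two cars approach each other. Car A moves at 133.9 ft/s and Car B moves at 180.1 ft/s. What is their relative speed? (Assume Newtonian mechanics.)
v_rel = v_A + v_B = 133.9 + 180.1 = 314.0 ft/s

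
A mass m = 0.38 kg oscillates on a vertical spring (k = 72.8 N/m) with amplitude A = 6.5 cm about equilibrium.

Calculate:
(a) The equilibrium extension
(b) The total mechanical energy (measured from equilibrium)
x_eq = mg/k = 0.38×9.81/72.8 = 0.05121 m = 5.121 cm
E = ½kA² = ½×72.8×(0.065)² = 0.1538 J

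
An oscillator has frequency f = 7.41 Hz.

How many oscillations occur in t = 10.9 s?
n = f×t = 7.41×10.9 = 80.77 oscillations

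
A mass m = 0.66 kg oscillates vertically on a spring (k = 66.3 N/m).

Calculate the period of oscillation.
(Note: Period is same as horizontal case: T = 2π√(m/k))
T = 2π√(m/k) = 2π√(0.66/66.3) = 0.6269 s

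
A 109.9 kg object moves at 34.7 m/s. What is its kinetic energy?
KE = ½mv² = ½×109.9×34.7² = 66164.75 J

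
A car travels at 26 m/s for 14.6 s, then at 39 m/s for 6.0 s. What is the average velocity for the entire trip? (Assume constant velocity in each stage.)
d₁ = v₁t₁ = 26 × 14.6 = 379.6 m
d₂ = v₂t₂ = 39 × 6.0 = 234 m
d_total = 613.6 m, t_total = 20.6 s
v_avg = d_total/t_total = 613.6/20.6 = 29.79 m/s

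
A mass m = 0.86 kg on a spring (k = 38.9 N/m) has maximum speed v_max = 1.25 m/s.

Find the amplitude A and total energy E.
½mv²_max = ½kA² → A = v_max√(m/k) = 1.25×√(0.86/38.9) = 0.1859 m = 18.59 cm
E = ½mv²_max = ½×0.86×1.25² = 0.6719 J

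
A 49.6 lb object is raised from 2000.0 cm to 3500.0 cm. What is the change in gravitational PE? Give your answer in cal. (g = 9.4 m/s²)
ΔPE = mg(h₂ − h₁) = 22.5 kg × 9.4 m/s² × (35 − 20) m = 3172 J = 758.2 cal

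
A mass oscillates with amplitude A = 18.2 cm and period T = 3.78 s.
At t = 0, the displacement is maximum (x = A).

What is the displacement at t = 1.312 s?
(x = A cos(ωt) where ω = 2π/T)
ω = 2π/T = 2π/3.78 = 1.662 rad/s
x = A cos(ωt) = 18.2×cos(1.662×1.312) = -10.43 cm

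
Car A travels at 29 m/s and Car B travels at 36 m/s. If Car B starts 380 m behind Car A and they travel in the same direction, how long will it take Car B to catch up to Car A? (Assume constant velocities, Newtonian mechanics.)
Relative speed: v_rel = 36 - 29 = 7 m/s
Time to catch: t = d₀/v_rel = 380/7 = 54.29 s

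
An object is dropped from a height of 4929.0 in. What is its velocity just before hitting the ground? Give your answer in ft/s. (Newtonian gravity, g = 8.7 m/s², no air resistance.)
v = √(2gh) (with unit conversion) = 153.1 ft/s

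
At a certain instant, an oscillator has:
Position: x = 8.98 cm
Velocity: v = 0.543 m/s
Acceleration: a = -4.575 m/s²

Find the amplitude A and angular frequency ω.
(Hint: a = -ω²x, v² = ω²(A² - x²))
a = −ω²x → ω = √(|a|/x) = √(4.575/0.0898) = 7.138 rad/s
v² = ω²(A² − x²) → A = √(x² + v²/ω²) = √(0.0898² + 0.543²/7.138²) = 0.1177 m = 11.77 cm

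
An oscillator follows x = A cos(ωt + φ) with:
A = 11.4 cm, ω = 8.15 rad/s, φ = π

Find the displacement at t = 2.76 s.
x = A cos(ωt + φ) = 11.4×cos(8.15×2.76 + π) = 9.989 cm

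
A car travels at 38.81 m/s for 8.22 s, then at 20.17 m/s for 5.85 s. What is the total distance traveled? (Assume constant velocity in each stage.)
d₁ = v₁t₁ = 38.81 × 8.22 = 319.018 m
d₂ = v₂t₂ = 20.17 × 5.85 = 117.995 m
d_total = 319.018 + 117.995 = 437.01 m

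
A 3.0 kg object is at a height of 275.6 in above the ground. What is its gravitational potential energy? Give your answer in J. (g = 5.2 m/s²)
PE = mgh = 3 kg × 5.2 m/s² × 7 m = 109.2 J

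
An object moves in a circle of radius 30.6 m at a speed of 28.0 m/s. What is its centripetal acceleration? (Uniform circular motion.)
a_c = v²/r = 28.0²/30.6 = 784/30.6 = 25.62 m/s²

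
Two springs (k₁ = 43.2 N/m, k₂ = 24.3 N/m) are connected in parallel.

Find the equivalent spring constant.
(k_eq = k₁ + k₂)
k_eq = k₁ + k₂ = 43.2 + 24.3 = 67.5 N/m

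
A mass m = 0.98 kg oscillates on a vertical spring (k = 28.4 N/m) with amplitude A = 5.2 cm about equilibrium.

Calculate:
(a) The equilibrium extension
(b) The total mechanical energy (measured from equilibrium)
x_eq = mg/k = 0.98×9.81/28.4 = 0.3385 m = 33.85 cm
E = ½kA² = ½×28.4×(0.052)² = 0.0384 J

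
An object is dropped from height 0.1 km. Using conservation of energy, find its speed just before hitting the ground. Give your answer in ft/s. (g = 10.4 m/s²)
mgh = ½mv² → v = √(2gh) = √(2×10.4×100) = 45.61 m/s = 149.6 ft/s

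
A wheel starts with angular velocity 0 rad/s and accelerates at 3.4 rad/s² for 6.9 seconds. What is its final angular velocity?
ω = ω₀ + αt = 0 + 3.4 × 6.9 = 23.46 rad/s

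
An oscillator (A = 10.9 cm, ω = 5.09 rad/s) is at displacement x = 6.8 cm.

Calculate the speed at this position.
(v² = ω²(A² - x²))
v = ω√(A² − x²) = 5.09×√(0.109² − 0.068²) = 0.4336 m/s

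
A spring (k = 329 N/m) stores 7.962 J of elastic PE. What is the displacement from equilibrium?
PE = ½kx² → x = √(2PE/k) = √(2×7.962/329) = 0.22 m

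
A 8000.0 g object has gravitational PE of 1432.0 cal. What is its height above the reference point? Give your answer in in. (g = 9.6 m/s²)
PE = mgh → h = PE/(mg) = 5991 J / (8 kg × 9.6 m/s²) = 78.01 m = 3071.0 in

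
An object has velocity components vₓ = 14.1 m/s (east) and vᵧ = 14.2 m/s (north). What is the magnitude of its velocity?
|v| = √(vₓ² + vᵧ²) = √(14.1² + 14.2²) = √(400.45) = 20.01 m/s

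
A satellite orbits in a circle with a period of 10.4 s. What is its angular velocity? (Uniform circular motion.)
ω = 2π/T = 2π/10.4 = 0.6042 rad/s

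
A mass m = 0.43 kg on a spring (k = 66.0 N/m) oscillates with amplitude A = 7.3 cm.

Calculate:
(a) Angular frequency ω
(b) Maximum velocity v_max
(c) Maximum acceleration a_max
ω = √(k/m) = √(66.0/0.43) = 12.39 rad/s
v_max = ωA = 12.39×0.073 = 0.9044 m/s
a_max = ω²A = 12.39²×0.073 = 11.2 m/s²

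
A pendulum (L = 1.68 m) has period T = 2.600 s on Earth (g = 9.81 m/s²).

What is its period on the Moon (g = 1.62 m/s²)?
T = 2π√(L/g), so T_moon/T_earth = √(g_earth/g_moon)
T_moon = 2π√(1.68/1.62) = 6.398 s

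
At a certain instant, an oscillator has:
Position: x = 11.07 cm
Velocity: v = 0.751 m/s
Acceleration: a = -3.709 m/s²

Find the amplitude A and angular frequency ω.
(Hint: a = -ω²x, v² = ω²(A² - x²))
a = −ω²x → ω = √(|a|/x) = √(3.709/0.1107) = 5.788 rad/s
v² = ω²(A² − x²) → A = √(x² + v²/ω²) = √(0.1107² + 0.751²/5.788²) = 0.1706 m = 17.06 cm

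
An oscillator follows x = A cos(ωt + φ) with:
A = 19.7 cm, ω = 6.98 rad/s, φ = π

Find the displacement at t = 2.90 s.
x = A cos(ωt + φ) = 19.7×cos(6.98×2.9 + π) = -3.495 cm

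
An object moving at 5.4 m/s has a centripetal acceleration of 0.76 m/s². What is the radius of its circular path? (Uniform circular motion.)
r = v²/a_c = 5.4²/0.76 = 38.37 m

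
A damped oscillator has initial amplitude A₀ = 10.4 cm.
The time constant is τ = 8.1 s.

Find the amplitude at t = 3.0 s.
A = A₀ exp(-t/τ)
A = A₀ exp(−t/τ) = 10.4×exp(−3.0/8.1) = 7.181 cm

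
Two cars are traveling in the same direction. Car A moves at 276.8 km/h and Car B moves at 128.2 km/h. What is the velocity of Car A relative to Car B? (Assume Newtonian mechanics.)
v_rel = v_A - v_B = 276.8 - 128.2 = 148.6 km/h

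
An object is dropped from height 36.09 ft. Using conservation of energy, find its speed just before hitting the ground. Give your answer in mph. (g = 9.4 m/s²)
mgh = ½mv² → v = √(2gh) = √(2×9.4×11) = 14.38 m/s = 32.17 mph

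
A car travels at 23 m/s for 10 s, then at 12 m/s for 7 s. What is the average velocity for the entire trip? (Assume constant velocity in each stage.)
d₁ = v₁t₁ = 23 × 10 = 230 m
d₂ = v₂t₂ = 12 × 7 = 84 m
d_total = 314 m, t_total = 17 s
v_avg = d_total/t_total = 314/17 = 18.47 m/s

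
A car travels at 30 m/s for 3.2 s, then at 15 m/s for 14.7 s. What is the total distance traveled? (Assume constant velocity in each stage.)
d₁ = v₁t₁ = 30 × 3.2 = 96 m
d₂ = v₂t₂ = 15 × 14.7 = 220.5 m
d_total = 96 + 220.5 = 316.5 m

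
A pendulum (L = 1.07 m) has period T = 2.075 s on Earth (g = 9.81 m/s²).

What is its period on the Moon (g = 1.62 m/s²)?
T = 2π√(L/g), so T_moon/T_earth = √(g_earth/g_moon)
T_moon = 2π√(1.07/1.62) = 5.106 s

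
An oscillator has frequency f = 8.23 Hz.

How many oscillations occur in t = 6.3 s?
n = f×t = 8.23×6.3 = 51.85 oscillations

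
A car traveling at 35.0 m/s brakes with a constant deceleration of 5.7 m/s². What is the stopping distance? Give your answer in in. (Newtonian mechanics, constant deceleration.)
d = v₀² / (2a) (with unit conversion) = 4231.0 in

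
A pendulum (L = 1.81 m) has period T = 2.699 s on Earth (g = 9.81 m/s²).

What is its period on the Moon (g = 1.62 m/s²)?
T = 2π√(L/g), so T_moon/T_earth = √(g_earth/g_moon)
T_moon = 2π√(1.81/1.62) = 6.641 s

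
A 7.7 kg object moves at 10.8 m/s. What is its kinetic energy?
KE = ½mv² = ½×7.7×10.8² = 449.064 J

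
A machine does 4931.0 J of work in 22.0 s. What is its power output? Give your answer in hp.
P = W/t = 4931 J / 22 s = 224.1 W = 0.3006 hp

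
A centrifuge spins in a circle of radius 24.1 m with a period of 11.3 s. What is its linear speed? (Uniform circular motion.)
v = 2πr/T = 2π×24.1/11.3 = 13.4 m/s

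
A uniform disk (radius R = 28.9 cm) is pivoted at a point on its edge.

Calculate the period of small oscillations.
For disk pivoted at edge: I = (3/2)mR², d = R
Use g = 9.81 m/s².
I/m = (3/2)R² = 0.1253 m²; d = R = 0.289 m
T = 2π√((3/2)R²/(gR)) = 2π√(3R/(2g)) = 1.321 s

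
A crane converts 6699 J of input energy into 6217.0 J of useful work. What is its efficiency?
η = W_out/W_in = 6217.0/6699 = 0.928 = 92.8%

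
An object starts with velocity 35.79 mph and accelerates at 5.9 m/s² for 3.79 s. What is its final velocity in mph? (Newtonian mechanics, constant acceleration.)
v = v₀ + at (with unit conversion) = 85.81 mph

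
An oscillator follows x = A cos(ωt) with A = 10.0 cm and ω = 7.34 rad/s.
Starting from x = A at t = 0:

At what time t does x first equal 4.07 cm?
cos(ωt) = x/A = 4.07/10.0 = 0.407
ωt = arccos(0.407) = 1.152 rad
t = 1.152/7.34 = 0.1569 s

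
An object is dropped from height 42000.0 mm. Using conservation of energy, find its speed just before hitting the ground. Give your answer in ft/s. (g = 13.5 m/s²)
mgh = ½mv² → v = √(2gh) = √(2×13.5×42) = 33.67 m/s = 110.5 ft/s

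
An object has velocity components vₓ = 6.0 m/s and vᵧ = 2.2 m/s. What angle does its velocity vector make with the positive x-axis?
θ = arctan(vᵧ/vₓ) = arctan(2.2/6.0) = 20.14°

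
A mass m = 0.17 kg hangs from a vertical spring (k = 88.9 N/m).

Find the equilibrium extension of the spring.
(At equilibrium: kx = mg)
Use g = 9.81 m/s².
x_eq = mg/k = 0.17×9.81/88.9 = 0.01876 m = 1.876 cm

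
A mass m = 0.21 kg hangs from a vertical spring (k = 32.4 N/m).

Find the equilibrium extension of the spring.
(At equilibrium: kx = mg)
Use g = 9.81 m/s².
x_eq = mg/k = 0.21×9.81/32.4 = 0.06358 m = 6.358 cm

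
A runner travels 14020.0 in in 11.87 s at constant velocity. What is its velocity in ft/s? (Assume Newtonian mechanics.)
v = d/t (with unit conversion) = 98.43 ft/s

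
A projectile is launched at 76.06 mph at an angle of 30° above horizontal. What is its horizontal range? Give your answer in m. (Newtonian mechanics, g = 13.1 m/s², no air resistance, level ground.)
R = v₀² sin(2θ) / g (with unit conversion) = 76.43 m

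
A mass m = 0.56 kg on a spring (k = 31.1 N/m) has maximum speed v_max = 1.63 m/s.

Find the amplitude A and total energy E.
½mv²_max = ½kA² → A = v_max√(m/k) = 1.63×√(0.56/31.1) = 0.2187 m = 21.87 cm
E = ½mv²_max = ½×0.56×1.63² = 0.7439 J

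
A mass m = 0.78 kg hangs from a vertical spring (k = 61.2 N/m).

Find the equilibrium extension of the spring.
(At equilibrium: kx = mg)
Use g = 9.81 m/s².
x_eq = mg/k = 0.78×9.81/61.2 = 0.125 m = 12.5 cm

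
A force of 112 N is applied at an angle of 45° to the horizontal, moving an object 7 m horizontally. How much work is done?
W = Fd cosθ = 112×7×cos(45°) = 554.37 J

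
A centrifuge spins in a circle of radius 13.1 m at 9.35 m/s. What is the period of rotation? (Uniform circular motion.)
T = 2πr/v = 2π×13.1/9.35 = 8.8 s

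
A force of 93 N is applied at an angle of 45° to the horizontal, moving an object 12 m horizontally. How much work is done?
W = Fd cosθ = 93×12×cos(45°) = 789.13 J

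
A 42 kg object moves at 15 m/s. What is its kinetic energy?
KE = ½mv² = ½×42×15² = 4725.0 J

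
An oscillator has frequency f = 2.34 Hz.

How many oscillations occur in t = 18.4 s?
n = f×t = 2.34×18.4 = 43.06 oscillations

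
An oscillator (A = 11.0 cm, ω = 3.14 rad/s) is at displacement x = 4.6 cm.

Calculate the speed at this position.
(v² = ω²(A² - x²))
v = ω√(A² − x²) = 3.14×√(0.11² − 0.046²) = 0.3137 m/s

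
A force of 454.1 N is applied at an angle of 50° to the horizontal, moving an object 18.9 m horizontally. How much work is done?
W = Fd cosθ = 454.1×18.9×cos(50°) = 5516.7 J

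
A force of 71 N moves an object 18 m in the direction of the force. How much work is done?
W = Fd = 71×18 = 1278.0 J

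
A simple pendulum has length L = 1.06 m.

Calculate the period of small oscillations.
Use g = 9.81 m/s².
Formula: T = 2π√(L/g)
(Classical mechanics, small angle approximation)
T = 2π√(L/g) = 2π√(1.06/9.81) = 2.065 s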